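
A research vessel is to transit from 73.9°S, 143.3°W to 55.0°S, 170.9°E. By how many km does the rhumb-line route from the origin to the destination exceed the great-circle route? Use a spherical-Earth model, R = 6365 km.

Great circle: cos σ = sin φ₁ sin φ₂ + cos φ₁ cos φ₂ cos Δλ,  σ = 0.4558 rad → d_gc = 2901.1 km
Rhumb line: Δψ = +0.8017, q = Δφ/Δψ = 0.4115, d_rh = R√(Δφ²+q²Δλ²) = 2964.9 km
Excess = 2964.9 − 2901.1 = 63.8 ≈ 64 km

64 km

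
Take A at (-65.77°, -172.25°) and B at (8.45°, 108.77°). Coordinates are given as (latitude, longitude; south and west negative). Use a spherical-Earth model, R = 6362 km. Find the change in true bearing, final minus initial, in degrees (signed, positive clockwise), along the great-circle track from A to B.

+52.7°

Initial bearing θ₁ = atan2(sin Δλ cos φ₂, cos φ₁ sin φ₂ − sin φ₁ cos φ₂ cos Δλ) = 283.48°
Final bearing θ₂ = (initial bearing from the destination back to the start) + 180° = 336.20°
Δθ = θ₂ − θ₁ = +52.7°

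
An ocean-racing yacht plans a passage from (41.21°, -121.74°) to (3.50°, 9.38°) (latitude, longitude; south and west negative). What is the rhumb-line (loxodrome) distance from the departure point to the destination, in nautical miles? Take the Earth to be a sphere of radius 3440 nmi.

7454 nmi

Rhumb course C = atan2(Δλ, Δψ) with Δψ = ln[tan(π/4+φ₂/2)/tan(π/4+φ₁/2)] = -0.7296, Δλ = +2.2885 → C = 107.68°
d = R·|Δφ| / |cos C| = 3440·0.65816 / 0.30375 = 7454 nmi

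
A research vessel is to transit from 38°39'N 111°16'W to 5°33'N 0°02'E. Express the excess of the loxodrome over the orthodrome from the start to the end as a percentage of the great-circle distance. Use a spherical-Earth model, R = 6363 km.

3.5%

Great circle: σ = 1.7946 rad → d_gc = Rσ = 11419.1 km
Rhumb: Δφ = -0.5777, Δλ = +1.9426, Δψ = -0.6354, q = Δφ/Δψ = 0.9092 → d_rh = R√(Δφ²+q²Δλ²) = 11823.5 km
Excess = (11823.5 − 11419.1) / 11419.1 = 404.4 / 11419.1 = 3.54% ≈ 3.5%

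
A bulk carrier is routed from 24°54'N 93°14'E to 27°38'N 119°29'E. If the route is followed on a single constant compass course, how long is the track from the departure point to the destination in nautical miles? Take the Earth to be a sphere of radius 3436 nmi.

Δψ = ln[tan(π/4+φ₂/2)/tan(π/4+φ₁/2)] = +0.0532;  Δφ = +0.0477 rad,  Δλ = +0.4581 rad
q = Δφ/Δψ = 0.8966
d = R·√(Δφ² + q²Δλ²) = 3436·0.41355 = 1421 nmi

1421 nmi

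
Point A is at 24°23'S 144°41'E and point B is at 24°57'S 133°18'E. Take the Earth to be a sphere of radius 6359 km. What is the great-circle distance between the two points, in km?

Haversine: a = sin²(Δφ/2)+cos φ₁ cos φ₂ sin²(Δλ/2) = 0.00815;  σ = 2·atan2(√a,√(1−a))
σ = 10.357° → d = Rσ = 6359·0.18077 = 1149 km

1149 km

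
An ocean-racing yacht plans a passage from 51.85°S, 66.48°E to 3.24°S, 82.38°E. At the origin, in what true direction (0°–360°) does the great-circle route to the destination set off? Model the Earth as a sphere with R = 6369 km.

θ = atan2( sin Δλ·cos φ₂ ,  cos φ₁ sin φ₂ − sin φ₁ cos φ₂ cos Δλ )
  = atan2(+0.2735, +0.7202) = 20.80°

20.8°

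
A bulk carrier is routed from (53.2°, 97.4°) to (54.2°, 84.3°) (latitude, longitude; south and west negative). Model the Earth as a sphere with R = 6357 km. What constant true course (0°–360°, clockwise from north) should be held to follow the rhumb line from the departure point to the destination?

Δψ = ln[tan(π/4+φ₂/2)/tan(π/4+φ₁/2)] = +0.0295
Δλ = -0.2286 rad (taken the short way round)
course = atan2(Δλ, Δψ) = 277.35°

277.3°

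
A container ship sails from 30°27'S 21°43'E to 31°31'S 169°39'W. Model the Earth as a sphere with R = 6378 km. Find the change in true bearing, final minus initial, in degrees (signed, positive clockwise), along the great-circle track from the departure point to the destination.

-158.1°

Initial bearing θ₁ = atan2(sin Δλ cos φ₂, cos φ₁ sin φ₂ − sin φ₁ cos φ₂ cos Δλ) = 169.12°
Final bearing θ₂ = (initial bearing from the destination back to the start) + 180° = 11.00°
Δθ = θ₂ − θ₁ = -158.1°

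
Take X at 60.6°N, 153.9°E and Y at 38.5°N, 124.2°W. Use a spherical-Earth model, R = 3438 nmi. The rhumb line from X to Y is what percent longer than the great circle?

Great circle: σ = 0.9317 rad → d_gc = Rσ = 3203.2 nmi
Rhumb: Δφ = -0.3857, Δλ = +1.4294, Δψ = -0.6090, q = Δφ/Δψ = 0.6334 → d_rh = R√(Δφ²+q²Δλ²) = 3383.3 nmi
Excess = (3383.3 − 3203.2) / 3203.2 = 180.1 / 3203.2 = 5.62% ≈ 5.6%

5.6%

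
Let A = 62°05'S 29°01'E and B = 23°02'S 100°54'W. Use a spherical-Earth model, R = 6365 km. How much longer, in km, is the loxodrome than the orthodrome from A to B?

1389 km

Great circle: cos σ = sin φ₁ sin φ₂ + cos φ₁ cos φ₂ cos Δλ,  σ = 1.5015 rad → d_gc = 9556.9 km
Rhumb line: Δψ = +0.9788, q = Δφ/Δψ = 0.6963, d_rh = R√(Δφ²+q²Δλ²) = 10945.9 km
Excess = 10945.9 − 9556.9 = 1389.0 ≈ 1389 km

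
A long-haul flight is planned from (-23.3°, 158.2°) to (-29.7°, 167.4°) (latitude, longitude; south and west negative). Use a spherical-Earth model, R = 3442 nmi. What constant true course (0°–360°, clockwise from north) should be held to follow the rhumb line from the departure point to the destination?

Meridional parts: M(φ₁)=-0.4184, M(φ₂)=-0.5433 → ΔM = -0.1249;  Δλ = +0.1606 rad
tan C = Δλ / ΔM = -1.2855 → C = 127.88°

127.9°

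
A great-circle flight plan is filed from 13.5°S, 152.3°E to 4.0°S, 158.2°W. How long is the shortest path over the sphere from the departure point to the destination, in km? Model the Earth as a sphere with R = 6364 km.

cos σ = sin φ₁ sin φ₂ + cos φ₁ cos φ₂ cos Δλ
      = sin(-13.50°)sin(-4.00°) + cos(-13.50°)cos(-4.00°)cos(49.50°) = 0.6462
σ = 49.741° → d = Rσ = 6364·0.86814 = 5525 km

5525 km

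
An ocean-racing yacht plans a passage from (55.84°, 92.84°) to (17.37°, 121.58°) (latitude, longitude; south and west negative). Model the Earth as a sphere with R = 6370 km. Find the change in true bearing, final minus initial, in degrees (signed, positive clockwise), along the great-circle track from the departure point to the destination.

+18.4°

Initial bearing θ₁ = atan2(sin Δλ cos φ₂, cos φ₁ sin φ₂ − sin φ₁ cos φ₂ cos Δλ) = 138.83°
Final bearing θ₂ = (initial bearing from the destination back to the start) + 180° = 157.21°
Δθ = θ₂ − θ₁ = +18.4°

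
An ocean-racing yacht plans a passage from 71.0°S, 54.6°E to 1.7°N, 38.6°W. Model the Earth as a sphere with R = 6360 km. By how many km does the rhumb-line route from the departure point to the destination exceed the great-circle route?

Great circle: cos σ = sin φ₁ sin φ₂ + cos φ₁ cos φ₂ cos Δλ,  σ = 1.6170 rad → d_gc = 10284.3 km
Rhumb line: Δψ = +1.8174, q = Δφ/Δψ = 0.6982, d_rh = R√(Δφ²+q²Δλ²) = 10830.3 km
Excess = 10830.3 − 10284.3 = 546.0 ≈ 546 km

546 km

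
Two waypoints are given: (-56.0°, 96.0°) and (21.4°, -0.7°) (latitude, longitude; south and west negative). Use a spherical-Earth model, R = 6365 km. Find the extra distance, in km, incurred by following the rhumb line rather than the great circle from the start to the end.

270 km

Great circle: cos σ = sin φ₁ sin φ₂ + cos φ₁ cos φ₂ cos Δλ,  σ = 1.9425 rad → d_gc = 12364.3 km
Rhumb line: Δψ = +1.5676, q = Δφ/Δψ = 0.8618, d_rh = R√(Δφ²+q²Δλ²) = 12634.7 km
Excess = 12634.7 − 12364.3 = 270.4 ≈ 270 km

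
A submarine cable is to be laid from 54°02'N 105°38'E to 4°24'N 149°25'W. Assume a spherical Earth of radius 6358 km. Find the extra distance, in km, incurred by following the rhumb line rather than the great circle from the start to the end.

535 km

Great circle: cos σ = sin φ₁ sin φ₂ + cos φ₁ cos φ₂ cos Δλ,  σ = 1.6599 rad → d_gc = 10553.6 km
Rhumb line: Δψ = -1.0483, q = Δφ/Δψ = 0.8264, d_rh = R√(Δφ²+q²Δλ²) = 11088.4 km
Excess = 11088.4 − 10553.6 = 534.8 ≈ 535 km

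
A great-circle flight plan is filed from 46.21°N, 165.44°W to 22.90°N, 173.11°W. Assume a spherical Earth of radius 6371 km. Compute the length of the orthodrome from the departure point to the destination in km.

cos σ = sin φ₁ sin φ₂ + cos φ₁ cos φ₂ cos Δλ
      = sin(46.21°)sin(22.90°) + cos(46.21°)cos(22.90°)cos(-7.67°) = 0.9127
σ = 24.122° → d = Rσ = 6371·0.42102 = 2682 km

2682 km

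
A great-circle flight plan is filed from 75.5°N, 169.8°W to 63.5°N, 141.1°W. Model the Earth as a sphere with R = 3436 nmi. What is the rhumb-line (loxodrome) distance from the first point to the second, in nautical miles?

Rhumb course C = atan2(Δλ, Δψ) with Δψ = ln[tan(π/4+φ₂/2)/tan(π/4+φ₁/2)] = -0.6157, Δλ = +0.5009 → C = 140.87°
d = R·|Δφ| / |cos C| = 3436·0.20944 / 0.77571 = 928 nmi

928 nmi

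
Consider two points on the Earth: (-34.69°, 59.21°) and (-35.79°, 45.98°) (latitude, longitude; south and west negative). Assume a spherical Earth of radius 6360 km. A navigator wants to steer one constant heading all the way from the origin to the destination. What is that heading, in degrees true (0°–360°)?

264.2°

Meridional parts: M(φ₁)=-0.6462, M(φ₂)=-0.6698 → ΔM = -0.0235;  Δλ = -0.2309 rad
tan C = Δλ / ΔM = +9.8229 → C = 264.19°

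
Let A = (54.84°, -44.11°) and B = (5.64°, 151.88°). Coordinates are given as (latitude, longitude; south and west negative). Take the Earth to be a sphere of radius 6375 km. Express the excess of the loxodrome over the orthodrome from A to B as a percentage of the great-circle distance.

20.9%

Great circle: σ = 2.0607 rad → d_gc = Rσ = 13137.1 km
Rhumb: Δφ = -0.8587, Δλ = -2.8625, Δψ = -1.0508, q = Δφ/Δψ = 0.8172 → d_rh = R√(Δφ²+q²Δλ²) = 15885.8 km
Excess = (15885.8 − 13137.1) / 13137.1 = 2748.7 / 13137.1 = 20.92% ≈ 20.9%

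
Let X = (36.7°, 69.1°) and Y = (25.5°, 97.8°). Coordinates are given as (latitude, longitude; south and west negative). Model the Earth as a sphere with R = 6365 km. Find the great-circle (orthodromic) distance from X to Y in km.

2985 km

cos σ = sin φ₁ sin φ₂ + cos φ₁ cos φ₂ cos Δλ
      = sin(36.70°)sin(25.50°) + cos(36.70°)cos(25.50°)cos(28.70°) = 0.8920
σ = 26.868° → d = Rσ = 6365·0.46894 = 2985 km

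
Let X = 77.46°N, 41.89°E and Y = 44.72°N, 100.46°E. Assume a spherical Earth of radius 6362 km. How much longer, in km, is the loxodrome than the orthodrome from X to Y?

151 km

Great circle: cos σ = sin φ₁ sin φ₂ + cos φ₁ cos φ₂ cos Δλ,  σ = 0.6962 rad → d_gc = 4429.0 km
Rhumb line: Δψ = -1.3340, q = Δφ/Δψ = 0.4284, d_rh = R√(Δφ²+q²Δλ²) = 4580.1 km
Excess = 4580.1 − 4429.0 = 151.1 ≈ 151 km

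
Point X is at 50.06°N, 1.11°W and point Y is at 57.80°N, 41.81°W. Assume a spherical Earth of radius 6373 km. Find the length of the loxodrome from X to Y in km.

2792 km

Rhumb course C = atan2(Δλ, Δψ) with Δψ = ln[tan(π/4+φ₂/2)/tan(π/4+φ₁/2)] = +0.2303, Δλ = -0.7103 → C = 287.96°
d = R·|Δφ| / |cos C| = 6373·0.13509 / 0.30838 = 2792 km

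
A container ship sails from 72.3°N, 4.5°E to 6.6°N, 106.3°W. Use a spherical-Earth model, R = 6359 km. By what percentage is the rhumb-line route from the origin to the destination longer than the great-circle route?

9.1%

Great circle: σ = 1.5685 rad → d_gc = Rσ = 9974.4 km
Rhumb: Δφ = -1.1467, Δλ = -1.9338, Δψ = -1.7444, q = Δφ/Δψ = 0.6574 → d_rh = R√(Δφ²+q²Δλ²) = 10886.5 km
Excess = (10886.5 − 9974.4) / 9974.4 = 912.1 / 9974.4 = 9.14% ≈ 9.1%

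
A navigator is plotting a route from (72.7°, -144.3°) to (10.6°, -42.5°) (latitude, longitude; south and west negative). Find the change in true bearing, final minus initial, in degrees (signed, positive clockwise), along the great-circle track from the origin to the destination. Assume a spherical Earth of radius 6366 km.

+87.3°

At departure: θ₁ = atan2(sin Δλ cos φ₂, cos φ₁ sin φ₂ − sin φ₁ cos φ₂ cos Δλ) = 75.62°
At arrival: θ₂ = atan2(sin Δλ cos φ₁, −cos φ₂ sin φ₁ + sin φ₂ cos φ₁ cos Δλ) = 162.96°
Δθ = θ₂ − θ₁ = +87.3°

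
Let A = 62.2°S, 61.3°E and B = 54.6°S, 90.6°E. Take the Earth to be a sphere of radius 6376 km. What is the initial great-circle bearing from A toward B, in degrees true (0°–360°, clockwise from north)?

76.8°

θ = atan2( sin Δλ·cos φ₂ ,  cos φ₁ sin φ₂ − sin φ₁ cos φ₂ cos Δλ )
  = atan2(+0.2835, +0.0667) = 76.76°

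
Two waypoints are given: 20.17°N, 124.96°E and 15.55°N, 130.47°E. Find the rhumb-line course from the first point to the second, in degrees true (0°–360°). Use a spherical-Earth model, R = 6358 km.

Meridional parts: M(φ₁)=+0.3595, M(φ₂)=+0.2748 → ΔM = -0.0847;  Δλ = +0.0962 rad
tan C = Δλ / ΔM = -1.1348 → C = 131.39°

131.4°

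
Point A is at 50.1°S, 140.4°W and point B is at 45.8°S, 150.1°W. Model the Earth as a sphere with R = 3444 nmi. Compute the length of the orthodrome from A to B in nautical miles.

Haversine: a = sin²(Δφ/2)+cos φ₁ cos φ₂ sin²(Δλ/2) = 0.00460;  σ = 2·atan2(√a,√(1−a))
σ = 7.781° → d = Rσ = 3444·0.13581 = 468 nmi

468 nmi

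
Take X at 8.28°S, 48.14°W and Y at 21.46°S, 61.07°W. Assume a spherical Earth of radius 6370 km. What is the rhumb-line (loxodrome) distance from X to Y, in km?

Δψ = ln[tan(π/4+φ₂/2)/tan(π/4+φ₁/2)] = -0.2386;  Δφ = -0.2300 rad,  Δλ = -0.2257 rad
q = Δφ/Δψ = 0.9641
d = R·√(Δφ² + q²Δλ²) = 6370·0.31662 = 2017 km

2017 km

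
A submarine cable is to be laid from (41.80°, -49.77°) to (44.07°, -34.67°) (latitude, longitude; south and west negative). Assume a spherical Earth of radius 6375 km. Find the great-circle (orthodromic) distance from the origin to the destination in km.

Haversine: a = sin²(Δφ/2)+cos φ₁ cos φ₂ sin²(Δλ/2) = 0.00964;  σ = 2·atan2(√a,√(1−a))
σ = 11.269° → d = Rσ = 6375·0.19667 = 1254 km

1254 km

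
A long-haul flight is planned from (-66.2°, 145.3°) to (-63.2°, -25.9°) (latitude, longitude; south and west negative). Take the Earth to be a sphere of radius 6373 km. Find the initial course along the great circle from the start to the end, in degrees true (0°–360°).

N = sin Δλ·cos φ₂ = -0.0690;  D = cos φ₁ sin φ₂ − sin φ₁ cos φ₂ cos Δλ = -0.7679
initial course = atan2(N, D) = 185.13°

185.1°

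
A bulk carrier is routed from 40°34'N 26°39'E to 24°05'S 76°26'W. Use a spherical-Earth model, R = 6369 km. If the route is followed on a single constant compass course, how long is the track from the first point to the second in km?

12884 km

Rhumb course C = atan2(Δλ, Δψ) with Δψ = ln[tan(π/4+φ₂/2)/tan(π/4+φ₁/2)] = -1.2092, Δλ = -1.7991 → C = 236.10°
d = R·|Δφ| / |cos C| = 6369·1.12836 / 0.55780 = 12884 km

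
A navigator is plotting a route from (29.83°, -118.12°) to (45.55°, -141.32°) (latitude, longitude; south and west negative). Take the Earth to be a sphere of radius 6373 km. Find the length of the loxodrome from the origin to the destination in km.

2678 km

Rhumb course C = atan2(Δλ, Δψ) with Δψ = ln[tan(π/4+φ₂/2)/tan(π/4+φ₁/2)] = +0.3491, Δλ = -0.4049 → C = 310.77°
d = R·|Δφ| / |cos C| = 6373·0.27437 / 0.65301 = 2678 km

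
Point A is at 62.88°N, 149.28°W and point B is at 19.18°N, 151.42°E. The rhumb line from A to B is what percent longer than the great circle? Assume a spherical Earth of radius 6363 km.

2.2%

Great circle: σ = 1.0330 rad → d_gc = Rσ = 6573.1 km
Rhumb: Δφ = -0.7627, Δλ = -1.0350, Δψ = -1.0810, q = Δφ/Δψ = 0.7056 → d_rh = R√(Δφ²+q²Δλ²) = 6718.8 km
Excess = (6718.8 − 6573.1) / 6573.1 = 145.7 / 6573.1 = 2.22% ≈ 2.2%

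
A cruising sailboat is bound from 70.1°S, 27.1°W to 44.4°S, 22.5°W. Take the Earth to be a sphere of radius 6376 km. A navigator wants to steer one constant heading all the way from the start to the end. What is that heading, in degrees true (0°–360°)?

5.2°

Meridional parts: M(φ₁)=-1.7405, M(φ₂)=-0.8666 → ΔM = +0.8739;  Δλ = +0.0803 rad
tan C = Δλ / ΔM = +0.0919 → C = 5.25°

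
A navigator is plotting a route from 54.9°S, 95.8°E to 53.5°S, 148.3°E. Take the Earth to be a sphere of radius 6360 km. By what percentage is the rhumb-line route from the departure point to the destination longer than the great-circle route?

Great circle: σ = 0.5239 rad → d_gc = Rσ = 3331.8 km
Rhumb: Δφ = +0.0244, Δλ = +0.9163, Δψ = +0.0418, q = Δφ/Δψ = 0.5849 → d_rh = R√(Δφ²+q²Δλ²) = 3412.1 km
Excess = (3412.1 − 3331.8) / 3331.8 = 80.3 / 3331.8 = 2.41% ≈ 2.4%

2.4%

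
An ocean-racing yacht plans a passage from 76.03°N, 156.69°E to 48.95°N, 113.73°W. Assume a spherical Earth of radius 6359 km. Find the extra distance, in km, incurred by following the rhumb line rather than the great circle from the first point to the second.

Great circle: cos σ = sin φ₁ sin φ₂ + cos φ₁ cos φ₂ cos Δλ,  σ = 0.7481 rad → d_gc = 4757.1 km
Rhumb line: Δψ = -1.1170, q = Δφ/Δψ = 0.4231, d_rh = R√(Δφ²+q²Δλ²) = 5170.1 km
Excess = 5170.1 − 4757.1 = 413.0 ≈ 413 km

413 km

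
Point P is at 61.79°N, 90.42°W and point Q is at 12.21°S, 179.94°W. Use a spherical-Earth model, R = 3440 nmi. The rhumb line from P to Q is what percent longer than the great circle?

3.0%

Great circle: σ = 1.7543 rad → d_gc = Rσ = 6034.9 nmi
Rhumb: Δφ = -1.2915, Δλ = -1.5624, Δψ = -1.5959, q = Δφ/Δψ = 0.8093 → d_rh = R√(Δφ²+q²Δλ²) = 6217.6 nmi
Excess = (6217.6 − 6034.9) / 6034.9 = 182.7 / 6034.9 = 3.03% ≈ 3.0%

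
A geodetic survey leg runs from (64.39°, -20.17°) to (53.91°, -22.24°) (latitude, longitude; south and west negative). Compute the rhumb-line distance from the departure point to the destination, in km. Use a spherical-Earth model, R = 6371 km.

Rhumb course C = atan2(Δλ, Δψ) with Δψ = ln[tan(π/4+φ₂/2)/tan(π/4+φ₁/2)] = -0.3600, Δλ = -0.0361 → C = 185.73°
d = R·|Δφ| / |cos C| = 6371·0.18291 / 0.99500 = 1171 km

1171 km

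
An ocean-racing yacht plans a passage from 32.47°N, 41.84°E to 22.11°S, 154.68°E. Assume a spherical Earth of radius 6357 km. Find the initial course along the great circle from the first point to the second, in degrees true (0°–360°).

98.3°

θ = atan2( sin Δλ·cos φ₂ ,  cos φ₁ sin φ₂ − sin φ₁ cos φ₂ cos Δλ )
  = atan2(+0.8538, -0.1245) = 98.30°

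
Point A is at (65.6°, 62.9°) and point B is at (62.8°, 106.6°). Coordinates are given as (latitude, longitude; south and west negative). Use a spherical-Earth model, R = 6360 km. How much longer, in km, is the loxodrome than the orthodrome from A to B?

Great circle: cos σ = sin φ₁ sin φ₂ + cos φ₁ cos φ₂ cos Δλ,  σ = 0.3286 rad → d_gc = 2089.9 km
Rhumb line: Δψ = -0.1124, q = Δφ/Δψ = 0.4348, d_rh = R√(Δφ²+q²Δλ²) = 2132.0 km
Excess = 2132.0 − 2089.9 = 42.1 ≈ 42 km

42 km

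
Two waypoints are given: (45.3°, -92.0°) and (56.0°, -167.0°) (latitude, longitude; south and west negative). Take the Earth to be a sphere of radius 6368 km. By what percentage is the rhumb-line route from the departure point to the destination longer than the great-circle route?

4.7%

Great circle: σ = 0.8078 rad → d_gc = Rσ = 5144.1 km
Rhumb: Δφ = +0.1868, Δλ = -1.3090, Δψ = +0.2963, q = Δφ/Δψ = 0.6304 → d_rh = R√(Δφ²+q²Δλ²) = 5387.5 km
Excess = (5387.5 − 5144.1) / 5144.1 = 243.4 / 5144.1 = 4.73% ≈ 4.7%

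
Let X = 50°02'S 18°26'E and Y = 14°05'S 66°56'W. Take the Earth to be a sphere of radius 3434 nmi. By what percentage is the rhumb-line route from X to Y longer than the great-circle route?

3.3%

Great circle: σ = 1.3317 rad → d_gc = Rσ = 4573.1 nmi
Rhumb: Δφ = +0.6274, Δλ = -1.4899, Δψ = +0.7633, q = Δφ/Δψ = 0.8220 → d_rh = R√(Δφ²+q²Δλ²) = 4725.7 nmi
Excess = (4725.7 − 4573.1) / 4573.1 = 152.6 / 4573.1 = 3.34% ≈ 3.3%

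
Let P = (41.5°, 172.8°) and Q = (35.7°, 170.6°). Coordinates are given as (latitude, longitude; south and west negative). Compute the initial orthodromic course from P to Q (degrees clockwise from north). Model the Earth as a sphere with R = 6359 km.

197.2°

θ = atan2( sin Δλ·cos φ₂ ,  cos φ₁ sin φ₂ − sin φ₁ cos φ₂ cos Δλ )
  = atan2(-0.0312, -0.1007) = 197.21°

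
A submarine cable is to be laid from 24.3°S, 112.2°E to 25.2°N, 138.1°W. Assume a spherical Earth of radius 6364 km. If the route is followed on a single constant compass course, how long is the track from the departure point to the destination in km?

13017 km

Rhumb course C = atan2(Δλ, Δψ) with Δψ = ln[tan(π/4+φ₂/2)/tan(π/4+φ₁/2)] = +0.8922, Δλ = +1.9146 → C = 65.02°
d = R·|Δφ| / |cos C| = 6364·0.86394 / 0.42237 = 13017 km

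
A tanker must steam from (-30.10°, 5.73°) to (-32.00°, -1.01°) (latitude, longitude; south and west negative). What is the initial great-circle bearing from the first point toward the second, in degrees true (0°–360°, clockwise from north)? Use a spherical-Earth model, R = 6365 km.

θ = atan2( sin Δλ·cos φ₂ ,  cos φ₁ sin φ₂ − sin φ₁ cos φ₂ cos Δλ )
  = atan2(-0.0995, -0.0361) = 250.07°

250.1°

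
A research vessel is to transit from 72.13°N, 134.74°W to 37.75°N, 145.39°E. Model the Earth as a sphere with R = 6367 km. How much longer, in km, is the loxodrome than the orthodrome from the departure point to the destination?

343 km

Great circle: cos σ = sin φ₁ sin φ₂ + cos φ₁ cos φ₂ cos Δλ,  σ = 0.8952 rad → d_gc = 5699.8 km
Rhumb line: Δψ = -1.1376, q = Δφ/Δψ = 0.5274, d_rh = R√(Δφ²+q²Δλ²) = 6042.5 km
Excess = 6042.5 − 5699.8 = 342.7 ≈ 343 km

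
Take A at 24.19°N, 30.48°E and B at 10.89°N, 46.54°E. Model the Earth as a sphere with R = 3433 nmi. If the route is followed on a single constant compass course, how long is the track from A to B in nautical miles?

1213 nmi

Δψ = ln[tan(π/4+φ₂/2)/tan(π/4+φ₁/2)] = -0.2441;  Δφ = -0.2321 rad,  Δλ = +0.2803 rad
q = Δφ/Δψ = 0.9509
d = R·√(Δφ² + q²Δλ²) = 3433·0.35346 = 1213 nmi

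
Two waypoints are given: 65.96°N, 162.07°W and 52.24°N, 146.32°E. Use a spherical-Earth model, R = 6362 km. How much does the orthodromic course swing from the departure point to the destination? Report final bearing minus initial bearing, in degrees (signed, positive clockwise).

-45.4°

At departure: θ₁ = atan2(sin Δλ cos φ₂, cos φ₁ sin φ₂ − sin φ₁ cos φ₂ cos Δλ) = 266.99°
At arrival: θ₂ = atan2(sin Δλ cos φ₁, −cos φ₂ sin φ₁ + sin φ₂ cos φ₁ cos Δλ) = 221.63°
Δθ = θ₂ − θ₁ = -45.4°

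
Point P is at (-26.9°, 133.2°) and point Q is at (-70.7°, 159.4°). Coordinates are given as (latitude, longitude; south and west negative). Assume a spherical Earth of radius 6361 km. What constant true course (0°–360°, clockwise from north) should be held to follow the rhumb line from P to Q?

Meridional parts: M(φ₁)=-0.4878, M(φ₂)=-1.7718 → ΔM = -1.2840;  Δλ = +0.4573 rad
tan C = Δλ / ΔM = -0.3561 → C = 160.40°

160.4°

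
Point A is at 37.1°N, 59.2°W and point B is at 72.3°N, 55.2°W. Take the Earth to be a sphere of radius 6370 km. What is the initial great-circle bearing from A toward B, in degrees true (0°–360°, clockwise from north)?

2.1°

N = sin Δλ·cos φ₂ = +0.0212;  D = cos φ₁ sin φ₂ − sin φ₁ cos φ₂ cos Δλ = +0.5769
initial course = atan2(N, D) = 2.11°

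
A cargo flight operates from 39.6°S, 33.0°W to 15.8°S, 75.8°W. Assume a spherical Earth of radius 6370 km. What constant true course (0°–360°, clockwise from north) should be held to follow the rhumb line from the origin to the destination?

302.4°

Δψ = ln[tan(π/4+φ₂/2)/tan(π/4+φ₁/2)] = +0.4745
Δλ = -0.7470 rad (taken the short way round)
course = atan2(Δλ, Δψ) = 302.42°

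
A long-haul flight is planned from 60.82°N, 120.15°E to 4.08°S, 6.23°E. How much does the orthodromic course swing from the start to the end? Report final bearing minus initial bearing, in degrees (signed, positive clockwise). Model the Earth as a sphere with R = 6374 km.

At departure: θ₁ = atan2(sin Δλ cos φ₂, cos φ₁ sin φ₂ − sin φ₁ cos φ₂ cos Δλ) = 289.25°
At arrival: θ₂ = atan2(sin Δλ cos φ₁, −cos φ₂ sin φ₁ + sin φ₂ cos φ₁ cos Δλ) = 207.48°
Δθ = θ₂ − θ₁ = -81.8°

-81.8°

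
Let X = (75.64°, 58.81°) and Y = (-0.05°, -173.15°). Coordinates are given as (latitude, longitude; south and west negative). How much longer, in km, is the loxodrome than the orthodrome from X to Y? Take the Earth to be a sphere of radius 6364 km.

Great circle: cos σ = sin φ₁ sin φ₂ + cos φ₁ cos φ₂ cos Δλ,  σ = 1.7251 rad → d_gc = 10978.4 km
Rhumb line: Δψ = -2.0725, q = Δφ/Δψ = 0.6374, d_rh = R√(Δφ²+q²Δλ²) = 12363.3 km
Excess = 12363.3 − 10978.4 = 1384.9 ≈ 1385 km

1385 km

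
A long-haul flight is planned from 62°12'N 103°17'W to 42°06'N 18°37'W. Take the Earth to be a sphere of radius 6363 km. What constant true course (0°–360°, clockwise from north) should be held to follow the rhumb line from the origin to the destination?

Δψ = ln[tan(π/4+φ₂/2)/tan(π/4+φ₁/2)] = -0.5849
Δλ = +1.4777 rad (taken the short way round)
course = atan2(Δλ, Δψ) = 111.60°

111.6°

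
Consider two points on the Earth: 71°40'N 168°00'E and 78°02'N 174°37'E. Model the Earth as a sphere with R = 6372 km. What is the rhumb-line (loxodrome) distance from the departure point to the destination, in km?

733 km

Δψ = ln[tan(π/4+φ₂/2)/tan(π/4+φ₁/2)] = +0.4315;  Δφ = +0.1111 rad,  Δλ = +0.1155 rad
q = Δφ/Δψ = 0.2575
d = R·√(Δφ² + q²Δλ²) = 6372·0.11503 = 733 km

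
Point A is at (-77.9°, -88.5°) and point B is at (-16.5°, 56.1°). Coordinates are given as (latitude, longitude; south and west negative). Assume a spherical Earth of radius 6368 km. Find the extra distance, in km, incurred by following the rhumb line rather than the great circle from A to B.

Great circle: cos σ = sin φ₁ sin φ₂ + cos φ₁ cos φ₂ cos Δλ,  σ = 1.4567 rad → d_gc = 9276.1 km
Rhumb line: Δψ = +1.9524, q = Δφ/Δψ = 0.5489, d_rh = R√(Δφ²+q²Δλ²) = 11152.7 km
Excess = 11152.7 − 9276.1 = 1876.6 ≈ 1877 km

1877 km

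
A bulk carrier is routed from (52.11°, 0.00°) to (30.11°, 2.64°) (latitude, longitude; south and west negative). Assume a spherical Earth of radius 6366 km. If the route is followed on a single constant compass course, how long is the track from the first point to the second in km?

Δψ = ln[tan(π/4+φ₂/2)/tan(π/4+φ₁/2)] = -0.5178;  Δφ = -0.3840 rad,  Δλ = +0.0461 rad
q = Δφ/Δψ = 0.7416
d = R·√(Δφ² + q²Δλ²) = 6366·0.38549 = 2454 km

2454 km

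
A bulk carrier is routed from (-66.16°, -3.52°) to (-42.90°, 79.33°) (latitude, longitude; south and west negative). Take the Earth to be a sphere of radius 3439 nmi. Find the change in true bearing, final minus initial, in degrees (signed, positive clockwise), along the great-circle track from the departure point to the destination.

-72.5°

At departure: θ₁ = atan2(sin Δλ cos φ₂, cos φ₁ sin φ₂ − sin φ₁ cos φ₂ cos Δλ) = 104.78°
At arrival: θ₂ = atan2(sin Δλ cos φ₁, −cos φ₂ sin φ₁ + sin φ₂ cos φ₁ cos Δλ) = 32.24°
Δθ = θ₂ − θ₁ = -72.5°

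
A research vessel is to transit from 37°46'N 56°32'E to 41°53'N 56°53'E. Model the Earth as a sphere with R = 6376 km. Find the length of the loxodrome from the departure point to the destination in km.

459 km

Rhumb course C = atan2(Δλ, Δψ) with Δψ = ln[tan(π/4+φ₂/2)/tan(π/4+φ₁/2)] = +0.0936, Δλ = +0.0061 → C = 3.73°
d = R·|Δφ| / |cos C| = 6376·0.07185 / 0.99788 = 459 km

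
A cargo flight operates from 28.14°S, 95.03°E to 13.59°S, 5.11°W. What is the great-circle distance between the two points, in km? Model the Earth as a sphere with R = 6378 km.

10274 km

Haversine: a = sin²(Δφ/2)+cos φ₁ cos φ₂ sin²(Δλ/2) = 0.52004;  σ = 2·atan2(√a,√(1−a))
σ = 92.297° → d = Rσ = 6378·1.61089 = 10274 km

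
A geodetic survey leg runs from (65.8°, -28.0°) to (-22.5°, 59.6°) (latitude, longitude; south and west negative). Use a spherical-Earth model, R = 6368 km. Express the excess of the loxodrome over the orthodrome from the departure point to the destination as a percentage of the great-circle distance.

2.6%

Great circle: σ = 1.9105 rad → d_gc = Rσ = 12166.0 km
Rhumb: Δφ = -1.5411, Δλ = +1.5289, Δψ = -1.9432, q = Δφ/Δψ = 0.7931 → d_rh = R√(Δφ²+q²Δλ²) = 12487.4 km
Excess = (12487.4 − 12166.0) / 12166.0 = 321.4 / 12166.0 = 2.64% ≈ 2.6%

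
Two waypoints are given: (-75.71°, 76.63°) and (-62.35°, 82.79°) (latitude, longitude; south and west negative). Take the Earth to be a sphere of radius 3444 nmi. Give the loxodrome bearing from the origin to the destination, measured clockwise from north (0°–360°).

9.1°

Δψ = ln[tan(π/4+φ₂/2)/tan(π/4+φ₁/2)] = +0.6745
Δλ = +0.1075 rad (taken the short way round)
course = atan2(Δλ, Δψ) = 9.06°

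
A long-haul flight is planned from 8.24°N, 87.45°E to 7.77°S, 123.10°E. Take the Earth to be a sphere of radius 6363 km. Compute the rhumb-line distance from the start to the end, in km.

4328 km

Rhumb course C = atan2(Δλ, Δψ) with Δψ = ln[tan(π/4+φ₂/2)/tan(π/4+φ₁/2)] = -0.2803, Δλ = +0.6222 → C = 114.25°
d = R·|Δφ| / |cos C| = 6363·0.27943 / 0.41079 = 4328 km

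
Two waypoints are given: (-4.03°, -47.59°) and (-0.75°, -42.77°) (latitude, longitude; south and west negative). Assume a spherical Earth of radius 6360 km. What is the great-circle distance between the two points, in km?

647 km

cos σ = sin φ₁ sin φ₂ + cos φ₁ cos φ₂ cos Δλ
      = sin(-4.03°)sin(-0.75°) + cos(-4.03°)cos(-0.75°)cos(4.82°) = 0.9948
σ = 5.826° → d = Rσ = 6360·0.10169 = 647 km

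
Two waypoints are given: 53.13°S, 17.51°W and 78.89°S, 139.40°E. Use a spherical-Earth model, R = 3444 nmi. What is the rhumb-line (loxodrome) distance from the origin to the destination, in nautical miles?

Δψ = ln[tan(π/4+φ₂/2)/tan(π/4+φ₁/2)] = -1.2318;  Δφ = -0.4496 rad,  Δλ = +2.7386 rad
q = Δφ/Δψ = 0.3650
d = R·√(Δφ² + q²Δλ²) = 3444·1.09604 = 3775 nmi

3775 nmi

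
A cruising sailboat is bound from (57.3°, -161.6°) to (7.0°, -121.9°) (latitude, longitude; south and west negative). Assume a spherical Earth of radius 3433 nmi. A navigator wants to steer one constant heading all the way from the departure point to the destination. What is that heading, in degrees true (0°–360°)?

147.9°

Δψ = ln[tan(π/4+φ₂/2)/tan(π/4+φ₁/2)] = -1.1038
Δλ = +0.6929 rad (taken the short way round)
course = atan2(Δλ, Δψ) = 147.88°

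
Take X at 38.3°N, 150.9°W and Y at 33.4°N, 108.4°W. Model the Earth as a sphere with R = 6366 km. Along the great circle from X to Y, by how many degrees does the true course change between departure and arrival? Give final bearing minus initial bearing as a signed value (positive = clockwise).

At departure: θ₁ = atan2(sin Δλ cos φ₂, cos φ₁ sin φ₂ − sin φ₁ cos φ₂ cos Δλ) = 84.88°
At arrival: θ₂ = atan2(sin Δλ cos φ₁, −cos φ₂ sin φ₁ + sin φ₂ cos φ₁ cos Δλ) = 110.56°
Δθ = θ₂ − θ₁ = +25.7°

+25.7°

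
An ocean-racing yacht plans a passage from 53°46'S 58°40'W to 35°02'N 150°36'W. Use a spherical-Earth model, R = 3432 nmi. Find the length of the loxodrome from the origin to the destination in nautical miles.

7178 nmi

Δψ = ln[tan(π/4+φ₂/2)/tan(π/4+φ₁/2)] = +1.7708;  Δφ = +1.5499 rad,  Δλ = -1.6045 rad
q = Δφ/Δψ = 0.8752
d = R·√(Δφ² + q²Δλ²) = 3432·2.09145 = 7178 nmi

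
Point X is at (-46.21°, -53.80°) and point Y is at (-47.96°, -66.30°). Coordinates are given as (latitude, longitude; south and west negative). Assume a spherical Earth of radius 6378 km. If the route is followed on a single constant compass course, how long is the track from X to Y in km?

967 km

Rhumb course C = atan2(Δλ, Δψ) with Δψ = ln[tan(π/4+φ₂/2)/tan(π/4+φ₁/2)] = -0.0449, Δλ = -0.2182 → C = 258.38°
d = R·|Δφ| / |cos C| = 6378·0.03054 / 0.20142 = 967 km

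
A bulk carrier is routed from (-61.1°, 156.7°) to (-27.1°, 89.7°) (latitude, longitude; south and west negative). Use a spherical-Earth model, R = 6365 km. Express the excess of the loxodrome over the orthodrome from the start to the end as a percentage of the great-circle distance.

Great circle: σ = 0.9680 rad → d_gc = Rσ = 6161.6 km
Rhumb: Δφ = +0.5934, Δλ = -1.1694, Δψ = +0.8643, q = Δφ/Δψ = 0.6866 → d_rh = R√(Δφ²+q²Δλ²) = 6354.4 km
Excess = (6354.4 − 6161.6) / 6161.6 = 192.8 / 6161.6 = 3.13% ≈ 3.1%

3.1%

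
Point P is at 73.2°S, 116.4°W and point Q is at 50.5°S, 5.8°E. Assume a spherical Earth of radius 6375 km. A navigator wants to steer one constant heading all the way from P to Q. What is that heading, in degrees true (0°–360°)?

67.4°

Δψ = ln[tan(π/4+φ₂/2)/tan(π/4+φ₁/2)] = +0.8885
Δλ = +2.1328 rad (taken the short way round)
course = atan2(Δλ, Δψ) = 67.38°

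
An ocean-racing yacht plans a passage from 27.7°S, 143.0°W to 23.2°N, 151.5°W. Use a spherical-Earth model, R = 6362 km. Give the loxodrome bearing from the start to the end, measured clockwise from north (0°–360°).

Δψ = ln[tan(π/4+φ₂/2)/tan(π/4+φ₁/2)] = +0.9199
Δλ = -0.1484 rad (taken the short way round)
course = atan2(Δλ, Δψ) = 350.84°

350.8°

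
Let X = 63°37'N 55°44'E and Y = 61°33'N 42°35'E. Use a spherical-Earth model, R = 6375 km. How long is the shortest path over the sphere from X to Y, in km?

710 km

Haversine: a = sin²(Δφ/2)+cos φ₁ cos φ₂ sin²(Δλ/2) = 0.00310;  σ = 2·atan2(√a,√(1−a))
σ = 6.384° → d = Rσ = 6375·0.11143 = 710 km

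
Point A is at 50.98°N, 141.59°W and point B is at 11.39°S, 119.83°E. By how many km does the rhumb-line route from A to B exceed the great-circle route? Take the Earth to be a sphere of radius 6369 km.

288 km

Great circle: cos σ = sin φ₁ sin φ₂ + cos φ₁ cos φ₂ cos Δλ,  σ = 1.8188 rad → d_gc = 11584.2 km
Rhumb line: Δψ = -1.2377, q = Δφ/Δψ = 0.8795, d_rh = R√(Δφ²+q²Δλ²) = 11872.5 km
Excess = 11872.5 − 11584.2 = 288.3 ≈ 288 km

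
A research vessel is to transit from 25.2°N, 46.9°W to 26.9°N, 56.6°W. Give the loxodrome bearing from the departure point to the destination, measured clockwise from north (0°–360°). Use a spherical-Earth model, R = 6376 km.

Δψ = ln[tan(π/4+φ₂/2)/tan(π/4+φ₁/2)] = +0.0330
Δλ = -0.1693 rad (taken the short way round)
course = atan2(Δλ, Δψ) = 281.04°

281.0°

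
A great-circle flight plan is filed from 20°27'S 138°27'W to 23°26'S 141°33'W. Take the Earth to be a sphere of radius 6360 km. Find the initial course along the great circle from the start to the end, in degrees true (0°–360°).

N = sin Δλ·cos φ₂ = -0.0496;  D = cos φ₁ sin φ₂ − sin φ₁ cos φ₂ cos Δλ = -0.0525
initial course = atan2(N, D) = 223.38°

223.4°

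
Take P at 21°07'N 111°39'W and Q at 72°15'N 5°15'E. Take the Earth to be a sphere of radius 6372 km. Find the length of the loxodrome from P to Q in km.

Rhumb course C = atan2(Δλ, Δψ) with Δψ = ln[tan(π/4+φ₂/2)/tan(π/4+φ₁/2)] = +1.4798, Δλ = +2.0403 → C = 54.05°
d = R·|Δφ| / |cos C| = 6372·0.89245 / 0.58711 = 9686 km

9686 km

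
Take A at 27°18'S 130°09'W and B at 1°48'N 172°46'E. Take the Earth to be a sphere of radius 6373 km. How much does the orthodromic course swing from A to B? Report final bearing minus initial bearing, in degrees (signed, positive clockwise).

Initial bearing θ₁ = atan2(sin Δλ cos φ₂, cos φ₁ sin φ₂ − sin φ₁ cos φ₂ cos Δλ) = 288.27°
Final bearing θ₂ = (initial bearing from the destination back to the start) + 180° = 302.41°
Δθ = θ₂ − θ₁ = +14.1°

+14.1°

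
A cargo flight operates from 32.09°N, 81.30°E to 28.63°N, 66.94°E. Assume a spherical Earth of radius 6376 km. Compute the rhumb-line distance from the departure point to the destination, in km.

1431 km

Δψ = ln[tan(π/4+φ₂/2)/tan(π/4+φ₁/2)] = -0.0700;  Δφ = -0.0604 rad,  Δλ = -0.2506 rad
q = Δφ/Δψ = 0.8626
d = R·√(Δφ² + q²Δλ²) = 6376·0.22448 = 1431 km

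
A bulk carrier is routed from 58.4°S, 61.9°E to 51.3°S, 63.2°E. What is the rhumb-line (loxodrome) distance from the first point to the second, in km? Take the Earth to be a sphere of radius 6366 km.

793 km

Δψ = ln[tan(π/4+φ₂/2)/tan(π/4+φ₁/2)] = +0.2159;  Δφ = +0.1239 rad,  Δλ = +0.0227 rad
q = Δφ/Δψ = 0.5739
d = R·√(Δφ² + q²Δλ²) = 6366·0.12460 = 793 km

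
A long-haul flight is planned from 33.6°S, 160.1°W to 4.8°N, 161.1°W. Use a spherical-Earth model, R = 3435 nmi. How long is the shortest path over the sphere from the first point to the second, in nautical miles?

cos σ = sin φ₁ sin φ₂ + cos φ₁ cos φ₂ cos Δλ
      = sin(-33.60°)sin(4.80°) + cos(-33.60°)cos(4.80°)cos(-1.00°) = 0.7836
σ = 38.412° → d = Rσ = 3435·0.67041 = 2303 nmi

2303 nmi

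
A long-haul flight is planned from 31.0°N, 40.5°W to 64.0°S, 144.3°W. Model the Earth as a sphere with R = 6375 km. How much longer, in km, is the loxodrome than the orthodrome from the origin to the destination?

Great circle: cos σ = sin φ₁ sin φ₂ + cos φ₁ cos φ₂ cos Δλ,  σ = 2.1562 rad → d_gc = 13745.8 km
Rhumb line: Δψ = -2.0355, q = Δφ/Δψ = 0.8146, d_rh = R√(Δφ²+q²Δλ²) = 14150.5 km
Excess = 14150.5 − 13745.8 = 404.7 ≈ 405 km

405 km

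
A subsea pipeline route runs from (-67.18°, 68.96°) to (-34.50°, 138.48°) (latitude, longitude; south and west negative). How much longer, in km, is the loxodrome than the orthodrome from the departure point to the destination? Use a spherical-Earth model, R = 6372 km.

Great circle: cos σ = sin φ₁ sin φ₂ + cos φ₁ cos φ₂ cos Δλ,  σ = 0.8842 rad → d_gc = 5634.2 km
Rhumb line: Δψ = +0.9582, q = Δφ/Δψ = 0.5953, d_rh = R√(Δφ²+q²Δλ²) = 5864.3 km
Excess = 5864.3 − 5634.2 = 230.1 ≈ 230 km

230 km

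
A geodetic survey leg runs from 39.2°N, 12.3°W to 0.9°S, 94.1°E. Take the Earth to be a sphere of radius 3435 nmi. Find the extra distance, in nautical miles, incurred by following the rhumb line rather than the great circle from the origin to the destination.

155 nmi

Great circle: cos σ = sin φ₁ sin φ₂ + cos φ₁ cos φ₂ cos Δλ,  σ = 1.8015 rad → d_gc = 6188.3 nmi
Rhumb line: Δψ = -0.7605, q = Δφ/Δψ = 0.9203, d_rh = R√(Δφ²+q²Δλ²) = 6343.6 nmi
Excess = 6343.6 − 6188.3 = 155.3 ≈ 155 nmi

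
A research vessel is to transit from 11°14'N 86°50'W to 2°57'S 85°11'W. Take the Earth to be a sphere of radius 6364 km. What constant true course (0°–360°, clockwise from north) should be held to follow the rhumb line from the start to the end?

173.4°

Δψ = ln[tan(π/4+φ₂/2)/tan(π/4+φ₁/2)] = -0.2488
Δλ = +0.0288 rad (taken the short way round)
course = atan2(Δλ, Δψ) = 173.40°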